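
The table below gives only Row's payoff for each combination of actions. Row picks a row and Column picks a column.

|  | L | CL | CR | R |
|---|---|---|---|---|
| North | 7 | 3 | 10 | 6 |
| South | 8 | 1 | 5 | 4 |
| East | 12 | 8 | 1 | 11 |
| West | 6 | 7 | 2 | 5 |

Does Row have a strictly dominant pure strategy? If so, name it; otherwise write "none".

none

North fails to dominate South at L (7<8).
South fails to dominate North at CL (1<3).
East fails to dominate North at CR (1<10).
West fails to dominate North at L (6<7).
No single strategy dominates all the others.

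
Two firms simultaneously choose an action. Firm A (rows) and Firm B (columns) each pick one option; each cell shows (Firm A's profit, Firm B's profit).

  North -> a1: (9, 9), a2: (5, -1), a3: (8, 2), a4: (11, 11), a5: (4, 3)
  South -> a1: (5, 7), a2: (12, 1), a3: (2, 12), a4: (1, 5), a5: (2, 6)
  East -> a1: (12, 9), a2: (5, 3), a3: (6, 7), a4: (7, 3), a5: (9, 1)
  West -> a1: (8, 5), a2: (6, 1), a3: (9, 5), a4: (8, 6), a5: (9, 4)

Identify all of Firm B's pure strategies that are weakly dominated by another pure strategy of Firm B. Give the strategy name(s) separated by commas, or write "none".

Nothing dominates a1: a2 at North (9>-1); a3 at North (9>2); a4 at South (7>5); a5 at North (9>3).
a1 weakly dominates a2 — North: 9>-1, South: 7>1, East: 9>3, West: 5>1.
a3: no other strategy beats it everywhere (a1 at South (12>7); a2 at North (2>-1); a4 at South (12>5); a5 at South (12>6)).
a4 is not dominated — it holds its own against a1 at North (11>9); a2 at North (11>-1); a3 at North (11>2); a5 at North (11>3).
a5: dominated, since a1 does at least as well everywhere (North: 9>3, South: 7>6, East: 9>1, West: 5>4).

a2, a5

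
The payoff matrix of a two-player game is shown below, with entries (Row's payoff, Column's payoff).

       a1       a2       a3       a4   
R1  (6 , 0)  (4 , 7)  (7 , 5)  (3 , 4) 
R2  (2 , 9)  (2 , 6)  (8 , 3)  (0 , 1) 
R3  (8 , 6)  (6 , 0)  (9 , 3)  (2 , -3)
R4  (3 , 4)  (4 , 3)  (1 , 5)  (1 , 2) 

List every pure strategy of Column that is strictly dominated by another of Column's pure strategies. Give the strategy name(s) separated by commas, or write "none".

a4

a1: no other strategy beats it everywhere (a2 at R2 (9>6); a3 at R2 (9>3); a4 at R2 (9>1)).
a2: no other strategy beats it everywhere (a1 at R1 (7>0); a3 at R1 (7>5); a4 at R1 (7>4)).
a3 is not dominated — it holds its own against a1 at R1 (5>0); a2 at R3 (3>0); a4 at R1 (5>4).
a2 strictly dominates a4 — R1: 7>4, R2: 6>1, R3: 0>-3, R4: 3>2.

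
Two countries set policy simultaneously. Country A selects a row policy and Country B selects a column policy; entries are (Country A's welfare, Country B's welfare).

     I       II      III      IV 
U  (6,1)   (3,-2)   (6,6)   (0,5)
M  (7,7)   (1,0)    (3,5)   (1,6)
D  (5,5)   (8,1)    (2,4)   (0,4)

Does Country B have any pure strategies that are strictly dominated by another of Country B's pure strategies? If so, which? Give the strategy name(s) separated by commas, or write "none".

II

I is not dominated — it holds its own against II at U (1>-2); III at M (7>5); IV at M (7>6).
I strictly dominates II — U: 1>-2, M: 7>0, D: 5>1.
III is not dominated — it holds its own against I at U (6>1); II at U (6>-2); IV at U (6>5).
IV is not dominated — it holds its own against I at U (5>1); II at U (5>-2); III at M (6>5).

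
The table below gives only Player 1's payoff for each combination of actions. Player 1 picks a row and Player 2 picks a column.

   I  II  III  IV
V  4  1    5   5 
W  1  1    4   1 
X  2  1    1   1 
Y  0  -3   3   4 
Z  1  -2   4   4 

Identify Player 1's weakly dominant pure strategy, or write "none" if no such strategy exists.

V vs W: I: 4>1, II: 1=1, III: 5>4, IV: 5>1.
V vs X: I: 4>2, II: 1=1, III: 5>1, IV: 5>1.
V vs Y: I: 4>0, II: 1>-3, III: 5>3, IV: 5>4.
V vs Z: I: 4>1, II: 1>-2, III: 5>4, IV: 5>4.
V is at least as good as every other strategy against every opponent action, so it is weakly dominant.

V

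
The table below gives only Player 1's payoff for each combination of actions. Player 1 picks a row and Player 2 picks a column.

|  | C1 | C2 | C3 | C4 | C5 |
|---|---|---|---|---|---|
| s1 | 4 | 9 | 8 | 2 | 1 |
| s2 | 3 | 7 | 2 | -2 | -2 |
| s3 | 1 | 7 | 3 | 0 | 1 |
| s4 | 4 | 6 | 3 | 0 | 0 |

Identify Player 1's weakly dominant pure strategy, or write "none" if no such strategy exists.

s1

s1 vs s2: C1: 4>3, C2: 9>7, C3: 8>2, C4: 2>-2, C5: 1>-2.
s1 vs s3: C1: 4>1, C2: 9>7, C3: 8>3, C4: 2>0, C5: 1=1.
s1 vs s4: C1: 4=4, C2: 9>6, C3: 8>3, C4: 2>0, C5: 1>0.
s1 is at least as good as every other strategy against every opponent action, so it is weakly dominant.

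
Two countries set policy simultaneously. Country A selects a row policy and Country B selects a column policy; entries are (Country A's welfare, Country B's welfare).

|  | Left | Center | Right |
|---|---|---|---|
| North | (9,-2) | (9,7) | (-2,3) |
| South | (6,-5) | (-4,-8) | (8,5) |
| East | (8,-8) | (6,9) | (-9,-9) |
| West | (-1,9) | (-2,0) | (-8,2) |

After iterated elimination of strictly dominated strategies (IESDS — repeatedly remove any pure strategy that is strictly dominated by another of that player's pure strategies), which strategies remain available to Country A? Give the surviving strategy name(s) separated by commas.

North, South

For Country A, North strictly dominates East on the remaining columns (Left: 9>8, Center: 9>6, Right: -2>-9); eliminate East.
Country A's strategy West is strictly dominated by North (Left: 9>-1, Center: 9>-2, Right: -2>-8) and is removed.
Country B's strategy Left is strictly dominated by Right (North: 3>-2, South: 5>-5) and is removed.
Among the remaining strategies, none is strictly dominated by another pure strategy of the same player, so the elimination stops.
Surviving strategies — Country A: {North, South}; Country B: {Center, Right}.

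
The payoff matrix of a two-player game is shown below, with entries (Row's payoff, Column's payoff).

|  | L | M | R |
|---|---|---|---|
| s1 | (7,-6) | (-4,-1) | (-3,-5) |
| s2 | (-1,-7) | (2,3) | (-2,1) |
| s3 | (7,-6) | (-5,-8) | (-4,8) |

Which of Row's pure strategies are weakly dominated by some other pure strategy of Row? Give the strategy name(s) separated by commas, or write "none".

Nothing dominates s1: s2 at L (7>-1); s3 at M (-4>-5).
Nothing dominates s2: s1 at M (2>-4); s3 at M (2>-5).
s1 weakly dominates s3 — L: 7=7, M: -4>-5, R: -3>-4.

s3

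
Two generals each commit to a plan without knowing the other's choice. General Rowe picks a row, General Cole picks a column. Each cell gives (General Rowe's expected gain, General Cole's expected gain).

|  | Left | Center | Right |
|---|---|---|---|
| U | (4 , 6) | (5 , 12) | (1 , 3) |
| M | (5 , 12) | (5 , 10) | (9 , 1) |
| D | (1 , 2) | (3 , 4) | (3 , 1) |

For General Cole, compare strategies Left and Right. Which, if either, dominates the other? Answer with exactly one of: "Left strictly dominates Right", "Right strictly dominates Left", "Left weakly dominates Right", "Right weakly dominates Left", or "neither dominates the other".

Compare Left to Right across each choice by General Rowe: U: 6>3, M: 12>1, D: 2>1.
Every comparison favours Left, so Left strictly dominates Right.

Left strictly dominates Right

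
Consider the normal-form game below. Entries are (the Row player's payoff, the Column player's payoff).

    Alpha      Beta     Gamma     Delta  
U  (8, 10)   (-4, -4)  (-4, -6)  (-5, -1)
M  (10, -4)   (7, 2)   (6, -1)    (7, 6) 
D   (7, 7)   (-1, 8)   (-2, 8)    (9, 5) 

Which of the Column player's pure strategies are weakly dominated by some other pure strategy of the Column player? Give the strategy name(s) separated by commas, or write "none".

Gamma

Nothing dominates Alpha: Beta at U (10>-4); Gamma at U (10>-6); Delta at U (10>-1).
Beta: no other strategy beats it everywhere (Alpha at M (2>-4); Gamma at U (-4>-6); Delta at D (8>5)).
Beta weakly dominates Gamma — U: -4>-6, M: 2>-1, D: 8=8.
Delta: no other strategy beats it everywhere (Alpha at M (6>-4); Beta at U (-1>-4); Gamma at U (-1>-6)).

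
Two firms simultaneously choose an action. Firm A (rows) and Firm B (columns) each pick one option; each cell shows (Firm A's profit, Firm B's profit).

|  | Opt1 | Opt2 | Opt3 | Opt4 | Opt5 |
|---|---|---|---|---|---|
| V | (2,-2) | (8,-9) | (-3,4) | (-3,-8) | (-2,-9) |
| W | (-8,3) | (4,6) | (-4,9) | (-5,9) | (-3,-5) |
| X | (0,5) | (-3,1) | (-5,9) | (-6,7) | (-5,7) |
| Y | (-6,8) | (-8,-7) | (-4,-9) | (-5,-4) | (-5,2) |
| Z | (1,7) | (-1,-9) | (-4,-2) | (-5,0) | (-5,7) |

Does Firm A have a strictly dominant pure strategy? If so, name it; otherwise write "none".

V

V vs W: Opt1: 2>-8, Opt2: 8>4, Opt3: -3>-4, Opt4: -3>-5, Opt5: -2>-3.
V vs X: Opt1: 2>0, Opt2: 8>-3, Opt3: -3>-5, Opt4: -3>-6, Opt5: -2>-5.
V vs Y: Opt1: 2>-6, Opt2: 8>-8, Opt3: -3>-4, Opt4: -3>-5, Opt5: -2>-5.
V vs Z: Opt1: 2>1, Opt2: 8>-1, Opt3: -3>-4, Opt4: -3>-5, Opt5: -2>-5.
V strictly beats every other strategy against every opponent action, so it is strictly dominant.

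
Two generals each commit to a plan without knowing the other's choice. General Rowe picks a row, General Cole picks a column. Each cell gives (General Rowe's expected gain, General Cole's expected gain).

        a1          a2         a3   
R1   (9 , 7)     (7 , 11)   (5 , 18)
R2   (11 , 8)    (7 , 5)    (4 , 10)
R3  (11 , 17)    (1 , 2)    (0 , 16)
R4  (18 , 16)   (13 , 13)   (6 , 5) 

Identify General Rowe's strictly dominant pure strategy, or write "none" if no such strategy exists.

R4 vs R1: a1: 18>9, a2: 13>7, a3: 6>5.
R4 vs R2: a1: 18>11, a2: 13>7, a3: 6>4.
R4 vs R3: a1: 18>11, a2: 13>1, a3: 6>0.
R4 strictly beats every other strategy against every opponent action, so it is strictly dominant.

R4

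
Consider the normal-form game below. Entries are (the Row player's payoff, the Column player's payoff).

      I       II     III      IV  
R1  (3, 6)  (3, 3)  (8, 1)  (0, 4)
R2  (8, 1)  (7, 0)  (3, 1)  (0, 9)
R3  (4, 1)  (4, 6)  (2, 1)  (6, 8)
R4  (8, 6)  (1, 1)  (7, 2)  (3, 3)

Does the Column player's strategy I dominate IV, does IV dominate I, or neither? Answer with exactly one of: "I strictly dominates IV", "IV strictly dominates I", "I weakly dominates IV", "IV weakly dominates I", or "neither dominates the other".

neither dominates the other

Compare I to IV across every action of the Row player: R1: 6>4, R2: 1<9, R3: 1<8, R4: 6>3.
I does better at R1, R4 but worse at R2, R3; neither strategy dominates the other.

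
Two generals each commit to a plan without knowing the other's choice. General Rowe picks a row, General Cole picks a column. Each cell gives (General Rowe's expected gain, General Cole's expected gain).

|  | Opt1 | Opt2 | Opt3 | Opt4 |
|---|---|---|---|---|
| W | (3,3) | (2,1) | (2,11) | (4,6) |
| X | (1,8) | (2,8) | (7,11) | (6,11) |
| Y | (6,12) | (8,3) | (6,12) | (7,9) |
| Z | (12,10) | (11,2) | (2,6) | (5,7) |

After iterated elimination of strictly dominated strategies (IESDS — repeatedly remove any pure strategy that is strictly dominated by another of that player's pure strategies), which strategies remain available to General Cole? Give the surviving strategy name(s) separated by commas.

Row W is eliminated: Y beats it against every remaining column (Opt1: 6>3, Opt2: 8>2, Opt3: 6>2, Opt4: 7>4).
Column Opt2 is eliminated: Opt3 beats it against every remaining row (X: 11>8, Y: 12>3, Z: 6>2).
Among the remaining strategies, none is strictly dominated by another pure strategy of the same player, so the elimination stops.
Surviving strategies — General Rowe: {X, Y, Z}; General Cole: {Opt1, Opt3, Opt4}.

Opt1, Opt3, Opt4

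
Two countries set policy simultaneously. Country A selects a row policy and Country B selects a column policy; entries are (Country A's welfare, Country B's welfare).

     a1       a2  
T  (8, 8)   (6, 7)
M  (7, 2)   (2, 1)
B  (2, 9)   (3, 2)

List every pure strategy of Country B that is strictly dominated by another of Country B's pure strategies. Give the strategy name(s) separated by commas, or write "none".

a2

a1 is not dominated — it holds its own against a2 at T (8>7).
a2 is strictly dominated by a1 (T: 8>7, M: 2>1, B: 9>2).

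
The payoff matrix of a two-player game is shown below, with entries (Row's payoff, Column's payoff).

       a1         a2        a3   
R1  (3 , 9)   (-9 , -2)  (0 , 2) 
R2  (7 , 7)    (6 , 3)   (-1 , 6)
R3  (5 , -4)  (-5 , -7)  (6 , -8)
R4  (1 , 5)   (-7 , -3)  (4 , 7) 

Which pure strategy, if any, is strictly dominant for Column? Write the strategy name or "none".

a1 fails to dominate a3 at R4 (5<7).
a2 fails to dominate a1 at R1 (-2<9).
a3 fails to dominate a1 at R1 (2<9).
No single strategy dominates all the others.

none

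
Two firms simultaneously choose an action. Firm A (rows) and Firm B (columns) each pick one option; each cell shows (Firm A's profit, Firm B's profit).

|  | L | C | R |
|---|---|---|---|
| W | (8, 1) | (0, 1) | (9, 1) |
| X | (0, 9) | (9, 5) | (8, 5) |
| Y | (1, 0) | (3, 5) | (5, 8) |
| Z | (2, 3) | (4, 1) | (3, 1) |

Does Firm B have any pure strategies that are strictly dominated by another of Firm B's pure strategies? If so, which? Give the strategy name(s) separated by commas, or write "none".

L: no other strategy beats it everywhere (C at W (1=1); R at W (1=1)).
C is not dominated — it holds its own against L at W (1=1); R at W (1=1).
R is not dominated — it holds its own against L at W (1=1); C at W (1=1).

none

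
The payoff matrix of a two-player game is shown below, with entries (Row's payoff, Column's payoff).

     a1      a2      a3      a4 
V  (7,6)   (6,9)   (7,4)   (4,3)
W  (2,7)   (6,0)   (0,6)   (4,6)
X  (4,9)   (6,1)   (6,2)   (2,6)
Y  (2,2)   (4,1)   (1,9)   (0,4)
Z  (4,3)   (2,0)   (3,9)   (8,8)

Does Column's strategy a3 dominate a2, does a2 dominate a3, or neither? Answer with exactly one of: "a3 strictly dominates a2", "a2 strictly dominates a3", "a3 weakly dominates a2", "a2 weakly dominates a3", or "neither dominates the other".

Compare a3 to a2 across each choice by Row: V: 4<9, W: 6>0, X: 2>1, Y: 9>1, Z: 9>0.
a3 does better at W, X, Y, Z but worse at V; neither strategy dominates the other.

neither dominates the other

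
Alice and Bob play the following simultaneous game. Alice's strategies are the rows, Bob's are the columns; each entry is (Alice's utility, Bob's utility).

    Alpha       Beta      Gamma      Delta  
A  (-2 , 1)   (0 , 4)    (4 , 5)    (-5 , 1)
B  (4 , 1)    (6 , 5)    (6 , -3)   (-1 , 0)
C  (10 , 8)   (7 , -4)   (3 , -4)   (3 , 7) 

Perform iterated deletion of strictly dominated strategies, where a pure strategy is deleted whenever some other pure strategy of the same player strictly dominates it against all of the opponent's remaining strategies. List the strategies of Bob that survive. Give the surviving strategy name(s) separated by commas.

Row A is eliminated: B beats it against every remaining column (Alpha: 4>-2, Beta: 6>0, Gamma: 6>4, Delta: -1>-5).
Bob's strategy Gamma is strictly dominated by Alpha (B: 1>-3, C: 8>-4) and is removed.
For Alice, C strictly dominates B on the remaining columns (Alpha: 10>4, Beta: 7>6, Delta: 3>-1); eliminate B.
For Bob, Alpha strictly dominates Beta on the remaining rows (C: 8>-4); eliminate Beta.
Column Delta is eliminated: Alpha beats it against every remaining row (C: 8>7).
Among the remaining strategies, none is strictly dominated by another pure strategy of the same player, so the elimination stops.
Surviving strategies — Alice: {C}; Bob: {Alpha}.

Alpha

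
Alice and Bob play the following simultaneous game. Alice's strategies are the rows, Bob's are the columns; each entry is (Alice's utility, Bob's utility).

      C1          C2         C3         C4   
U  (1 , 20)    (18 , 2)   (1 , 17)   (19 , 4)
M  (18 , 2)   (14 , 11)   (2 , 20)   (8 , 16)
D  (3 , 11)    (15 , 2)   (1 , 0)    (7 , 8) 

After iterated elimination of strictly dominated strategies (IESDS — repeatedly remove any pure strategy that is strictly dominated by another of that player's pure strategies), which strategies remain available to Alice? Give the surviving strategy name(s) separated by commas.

M

Bob's strategy C2 is strictly dominated by C4 (U: 4>2, M: 16>11, D: 8>2) and is removed.
Row D is eliminated: M beats it against every remaining column (C1: 18>3, C3: 2>1, C4: 8>7).
For Bob, C3 strictly dominates C4 on the remaining rows (U: 17>4, M: 20>16); eliminate C4.
Alice's strategy U is strictly dominated by M (C1: 18>1, C3: 2>1) and is removed.
For Bob, C3 strictly dominates C1 on the remaining rows (M: 20>2); eliminate C1.
Among the remaining strategies, none is strictly dominated by another pure strategy of the same player, so the elimination stops.
Surviving strategies — Alice: {M}; Bob: {C3}.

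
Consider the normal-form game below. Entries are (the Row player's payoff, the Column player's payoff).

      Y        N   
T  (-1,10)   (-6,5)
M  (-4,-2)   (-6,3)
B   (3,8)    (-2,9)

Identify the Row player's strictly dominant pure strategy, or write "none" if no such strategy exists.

B

B vs T: Y: 3>-1, N: -2>-6.
B vs M: Y: 3>-4, N: -2>-6.
B strictly beats every other strategy against every opponent action, so it is strictly dominant.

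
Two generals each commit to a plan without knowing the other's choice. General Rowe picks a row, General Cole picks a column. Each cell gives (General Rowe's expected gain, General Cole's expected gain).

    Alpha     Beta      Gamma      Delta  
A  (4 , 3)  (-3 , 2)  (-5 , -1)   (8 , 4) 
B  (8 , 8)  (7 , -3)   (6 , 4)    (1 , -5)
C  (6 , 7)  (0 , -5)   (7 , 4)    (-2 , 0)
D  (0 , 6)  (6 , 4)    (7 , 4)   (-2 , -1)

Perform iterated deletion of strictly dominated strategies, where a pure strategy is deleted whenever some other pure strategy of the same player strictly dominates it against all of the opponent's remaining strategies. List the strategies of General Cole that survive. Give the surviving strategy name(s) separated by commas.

Alpha, Delta

Column Beta is eliminated: Alpha beats it against every remaining row (A: 3>2, B: 8>-3, C: 7>-5, D: 6>4).
Column Gamma is eliminated: Alpha beats it against every remaining row (A: 3>-1, B: 8>4, C: 7>4, D: 6>4).
Row C is eliminated: B beats it against every remaining column (Alpha: 8>6, Delta: 1>-2).
General Rowe's strategy D is strictly dominated by A (Alpha: 4>0, Delta: 8>-2) and is removed.
Among the remaining strategies, none is strictly dominated by another pure strategy of the same player, so the elimination stops.
Surviving strategies — General Rowe: {A, B}; General Cole: {Alpha, Delta}.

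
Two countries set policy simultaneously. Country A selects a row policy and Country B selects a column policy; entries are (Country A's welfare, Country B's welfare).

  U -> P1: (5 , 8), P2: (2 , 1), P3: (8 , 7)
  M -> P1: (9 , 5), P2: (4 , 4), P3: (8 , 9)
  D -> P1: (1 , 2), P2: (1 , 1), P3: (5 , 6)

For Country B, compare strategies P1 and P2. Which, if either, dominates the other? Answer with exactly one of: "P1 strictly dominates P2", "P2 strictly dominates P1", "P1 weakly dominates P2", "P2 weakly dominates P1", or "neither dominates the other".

P1 strictly dominates P2

P1's payoffs vs P2's, by Country A's action — U: 8>1, M: 5>4, D: 2>1.
Every comparison favours P1, so P1 strictly dominates P2.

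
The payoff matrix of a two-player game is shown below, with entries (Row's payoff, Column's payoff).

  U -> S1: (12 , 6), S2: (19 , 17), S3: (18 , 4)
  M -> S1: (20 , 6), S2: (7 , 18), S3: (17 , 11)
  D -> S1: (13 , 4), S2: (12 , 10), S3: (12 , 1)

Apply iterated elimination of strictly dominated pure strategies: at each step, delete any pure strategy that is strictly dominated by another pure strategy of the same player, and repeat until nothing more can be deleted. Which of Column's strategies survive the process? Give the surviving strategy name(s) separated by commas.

S2

Column S1 is eliminated: S2 beats it against every remaining row (U: 17>6, M: 18>6, D: 10>4).
For Row, U strictly dominates M on the remaining columns (S2: 19>7, S3: 18>17); eliminate M.
Row's strategy D is strictly dominated by U (S2: 19>12, S3: 18>12) and is removed.
Column S3 is eliminated: S2 beats it against every remaining row (U: 17>4).
Among the remaining strategies, none is strictly dominated by another pure strategy of the same player, so the elimination stops.
Surviving strategies — Row: {U}; Column: {S2}.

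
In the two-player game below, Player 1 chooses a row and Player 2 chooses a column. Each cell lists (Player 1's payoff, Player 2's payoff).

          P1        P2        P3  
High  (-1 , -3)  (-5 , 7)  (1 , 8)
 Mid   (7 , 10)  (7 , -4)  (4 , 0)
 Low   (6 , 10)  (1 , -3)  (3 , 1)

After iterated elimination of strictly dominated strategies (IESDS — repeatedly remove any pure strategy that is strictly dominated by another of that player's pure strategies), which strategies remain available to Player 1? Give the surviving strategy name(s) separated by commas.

Mid

Player 1's strategy High is strictly dominated by Mid (P1: 7>-1, P2: 7>-5, P3: 4>1) and is removed.
Player 1's strategy Low is strictly dominated by Mid (P1: 7>6, P2: 7>1, P3: 4>3) and is removed.
Column P2 is eliminated: P1 beats it against every remaining row (Mid: 10>-4).
For Player 2, P1 strictly dominates P3 on the remaining rows (Mid: 10>0); eliminate P3.
Among the remaining strategies, none is strictly dominated by another pure strategy of the same player, so the elimination stops.
Surviving strategies — Player 1: {Mid}; Player 2: {P1}.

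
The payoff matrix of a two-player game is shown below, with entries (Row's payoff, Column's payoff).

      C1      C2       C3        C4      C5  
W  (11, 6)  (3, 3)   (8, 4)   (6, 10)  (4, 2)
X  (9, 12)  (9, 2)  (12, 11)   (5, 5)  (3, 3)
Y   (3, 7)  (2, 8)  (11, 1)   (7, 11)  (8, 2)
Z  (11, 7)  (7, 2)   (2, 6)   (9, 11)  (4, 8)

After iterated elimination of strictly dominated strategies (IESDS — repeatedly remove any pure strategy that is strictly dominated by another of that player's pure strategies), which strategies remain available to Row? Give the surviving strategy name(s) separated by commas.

Z

Column's strategy C2 is strictly dominated by C4 (W: 10>3, X: 5>2, Y: 11>8, Z: 11>2) and is removed.
Column C3 is eliminated: C1 beats it against every remaining row (W: 6>4, X: 12>11, Y: 7>1, Z: 7>6).
For Row, W strictly dominates X on the remaining columns (C1: 11>9, C4: 6>5, C5: 4>3); eliminate X.
Column's strategy C1 is strictly dominated by C4 (W: 10>6, Y: 11>7, Z: 11>7) and is removed.
Row's strategy W is strictly dominated by Y (C4: 7>6, C5: 8>4) and is removed.
Column C5 is eliminated: C4 beats it against every remaining row (Y: 11>2, Z: 11>8).
For Row, Z strictly dominates Y on the remaining columns (C4: 9>7); eliminate Y.
Among the remaining strategies, none is strictly dominated by another pure strategy of the same player, so the elimination stops.
Surviving strategies — Row: {Z}; Column: {C4}.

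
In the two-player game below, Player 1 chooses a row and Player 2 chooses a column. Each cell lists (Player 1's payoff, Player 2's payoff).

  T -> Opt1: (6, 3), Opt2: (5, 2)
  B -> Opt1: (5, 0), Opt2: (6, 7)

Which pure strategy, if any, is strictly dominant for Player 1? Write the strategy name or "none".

T fails to dominate B at Opt2 (5<6).
B fails to dominate T at Opt1 (5<6).
No single strategy dominates all the others.

none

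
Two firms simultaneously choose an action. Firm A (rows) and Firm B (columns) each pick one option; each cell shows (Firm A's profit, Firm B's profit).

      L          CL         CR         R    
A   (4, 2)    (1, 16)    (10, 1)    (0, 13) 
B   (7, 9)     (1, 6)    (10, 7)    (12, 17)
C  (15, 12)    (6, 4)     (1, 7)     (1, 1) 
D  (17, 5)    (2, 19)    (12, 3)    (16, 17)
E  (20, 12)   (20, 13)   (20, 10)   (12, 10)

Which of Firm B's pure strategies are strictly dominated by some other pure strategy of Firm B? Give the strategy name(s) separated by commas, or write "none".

CR

L: no other strategy beats it everywhere (CL at B (9>6); CR at A (2>1); R at C (12>1)).
CL is not dominated — it holds its own against L at A (16>2); CR at A (16>1); R at A (16>13).
CR is strictly dominated by L (A: 2>1, B: 9>7, C: 12>7, D: 5>3, E: 12>10).
R is not dominated — it holds its own against L at A (13>2); CL at B (17>6); CR at A (13>1).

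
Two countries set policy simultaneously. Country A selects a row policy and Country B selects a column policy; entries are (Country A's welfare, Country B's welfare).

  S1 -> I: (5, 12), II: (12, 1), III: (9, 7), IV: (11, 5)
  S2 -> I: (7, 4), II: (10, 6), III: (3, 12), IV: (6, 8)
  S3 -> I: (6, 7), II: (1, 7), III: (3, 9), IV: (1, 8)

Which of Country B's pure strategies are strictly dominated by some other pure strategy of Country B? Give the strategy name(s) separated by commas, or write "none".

I: no other strategy beats it everywhere (II at S1 (12>1); III at S1 (12>7); IV at S1 (12>5)).
II: dominated, since III does at least as well everywhere (S1: 7>1, S2: 12>6, S3: 9>7).
Nothing dominates III: I at S2 (12>4); II at S1 (7>1); IV at S1 (7>5).
III strictly dominates IV — S1: 7>5, S2: 12>8, S3: 9>8.

II, IV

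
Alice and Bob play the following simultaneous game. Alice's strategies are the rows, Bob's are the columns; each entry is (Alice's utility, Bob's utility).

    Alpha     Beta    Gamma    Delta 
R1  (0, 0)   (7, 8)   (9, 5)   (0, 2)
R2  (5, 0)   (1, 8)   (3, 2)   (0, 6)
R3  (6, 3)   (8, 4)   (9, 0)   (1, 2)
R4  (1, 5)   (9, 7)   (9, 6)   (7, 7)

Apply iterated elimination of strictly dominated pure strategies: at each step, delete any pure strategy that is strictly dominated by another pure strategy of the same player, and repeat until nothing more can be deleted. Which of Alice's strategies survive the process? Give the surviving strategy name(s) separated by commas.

For Alice, R3 strictly dominates R2 on the remaining columns (Alpha: 6>5, Beta: 8>1, Gamma: 9>3, Delta: 1>0); eliminate R2.
Column Alpha is eliminated: Beta beats it against every remaining row (R1: 8>0, R3: 4>3, R4: 7>5).
Column Gamma is eliminated: Beta beats it against every remaining row (R1: 8>5, R3: 4>0, R4: 7>6).
Alice's strategy R1 is strictly dominated by R3 (Beta: 8>7, Delta: 1>0) and is removed.
Row R3 is eliminated: R4 beats it against every remaining column (Beta: 9>8, Delta: 7>1).
Among the remaining strategies, none is strictly dominated by another pure strategy of the same player, so the elimination stops.
Surviving strategies — Alice: {R4}; Bob: {Beta, Delta}.

R4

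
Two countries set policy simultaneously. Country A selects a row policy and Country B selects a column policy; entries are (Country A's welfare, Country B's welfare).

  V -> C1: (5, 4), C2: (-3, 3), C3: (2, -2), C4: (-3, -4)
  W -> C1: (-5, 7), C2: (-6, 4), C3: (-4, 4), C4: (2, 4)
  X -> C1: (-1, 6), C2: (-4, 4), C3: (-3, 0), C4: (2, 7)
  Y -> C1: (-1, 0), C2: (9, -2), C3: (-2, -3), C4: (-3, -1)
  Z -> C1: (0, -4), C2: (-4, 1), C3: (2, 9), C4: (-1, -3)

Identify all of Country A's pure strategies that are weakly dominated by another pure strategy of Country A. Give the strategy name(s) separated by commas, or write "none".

Nothing dominates V: W at C1 (5>-5); X at C1 (5>-1); Y at C1 (5>-1); Z at C1 (5>0).
W: dominated, since X does at least as well everywhere (C1: -1>-5, C2: -4>-6, C3: -3>-4, C4: 2=2).
Nothing dominates X: V at C4 (2>-3); W at C1 (-1>-5); Y at C4 (2>-3); Z at C4 (2>-1).
Y is not dominated — it holds its own against V at C2 (9>-3); W at C1 (-1>-5); X at C2 (9>-4); Z at C2 (9>-4).
Z: no other strategy beats it everywhere (V at C4 (-1>-3); W at C1 (0>-5); X at C1 (0>-1); Y at C1 (0>-1)).

W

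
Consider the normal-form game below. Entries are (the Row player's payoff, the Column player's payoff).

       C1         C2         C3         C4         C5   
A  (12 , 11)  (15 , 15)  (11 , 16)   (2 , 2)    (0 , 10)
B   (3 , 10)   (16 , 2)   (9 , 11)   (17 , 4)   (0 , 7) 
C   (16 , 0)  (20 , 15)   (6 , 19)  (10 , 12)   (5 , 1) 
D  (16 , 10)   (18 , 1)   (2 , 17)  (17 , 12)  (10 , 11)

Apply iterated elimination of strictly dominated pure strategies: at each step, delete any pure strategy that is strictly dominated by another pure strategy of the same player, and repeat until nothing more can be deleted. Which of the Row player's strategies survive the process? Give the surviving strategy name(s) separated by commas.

The Column player's strategy C1 is strictly dominated by C3 (A: 16>11, B: 11>10, C: 19>0, D: 17>10) and is removed.
The Column player's strategy C2 is strictly dominated by C3 (A: 16>15, B: 11>2, C: 19>15, D: 17>1) and is removed.
The Column player's strategy C4 is strictly dominated by C3 (A: 16>2, B: 11>4, C: 19>12, D: 17>12) and is removed.
The Column player's strategy C5 is strictly dominated by C3 (A: 16>10, B: 11>7, C: 19>1, D: 17>11) and is removed.
Row B is eliminated: A beats it against every remaining column (C3: 11>9).
For the Row player, A strictly dominates C on the remaining columns (C3: 11>6); eliminate C.
For the Row player, A strictly dominates D on the remaining columns (C3: 11>2); eliminate D.
Among the remaining strategies, none is strictly dominated by another pure strategy of the same player, so the elimination stops.
Surviving strategies — the Row player: {A}; the Column player: {C3}.

A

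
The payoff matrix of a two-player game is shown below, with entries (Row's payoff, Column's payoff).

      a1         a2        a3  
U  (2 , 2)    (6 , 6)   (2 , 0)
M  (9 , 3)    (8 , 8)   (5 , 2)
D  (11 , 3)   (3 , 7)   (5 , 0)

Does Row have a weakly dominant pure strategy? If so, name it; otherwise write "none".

none

U fails to dominate M at a1 (2<9).
M fails to dominate D at a1 (9<11).
D fails to dominate U at a2 (3<6).
No single strategy dominates all the others.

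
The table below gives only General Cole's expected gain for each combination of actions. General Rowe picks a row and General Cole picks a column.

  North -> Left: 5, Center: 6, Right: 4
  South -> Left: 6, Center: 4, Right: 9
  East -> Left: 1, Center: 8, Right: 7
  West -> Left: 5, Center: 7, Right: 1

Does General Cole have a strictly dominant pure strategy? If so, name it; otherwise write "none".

Left fails to dominate Center at North (5<6).
Center fails to dominate Left at South (4<6).
Right fails to dominate Left at North (4<5).
No single strategy dominates all the others.

none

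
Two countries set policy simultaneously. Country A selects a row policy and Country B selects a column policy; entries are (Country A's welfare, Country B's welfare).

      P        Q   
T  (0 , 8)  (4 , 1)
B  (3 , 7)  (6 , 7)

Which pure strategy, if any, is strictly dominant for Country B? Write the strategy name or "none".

none

P fails to dominate Q at B (7=7).
Q fails to dominate P at T (1<8).
No single strategy dominates all the others.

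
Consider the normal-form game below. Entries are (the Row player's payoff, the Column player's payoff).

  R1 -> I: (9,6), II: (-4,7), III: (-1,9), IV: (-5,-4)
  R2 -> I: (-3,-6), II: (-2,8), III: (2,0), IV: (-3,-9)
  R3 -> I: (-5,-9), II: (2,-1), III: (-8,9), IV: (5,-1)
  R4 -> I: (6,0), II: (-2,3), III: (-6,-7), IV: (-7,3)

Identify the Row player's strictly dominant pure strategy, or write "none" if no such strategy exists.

R1 fails to dominate R2 at II (-4<-2).
R2 fails to dominate R1 at I (-3<9).
R3 fails to dominate R1 at I (-5<9).
R4 fails to dominate R1 at I (6<9).
No single strategy dominates all the others.

none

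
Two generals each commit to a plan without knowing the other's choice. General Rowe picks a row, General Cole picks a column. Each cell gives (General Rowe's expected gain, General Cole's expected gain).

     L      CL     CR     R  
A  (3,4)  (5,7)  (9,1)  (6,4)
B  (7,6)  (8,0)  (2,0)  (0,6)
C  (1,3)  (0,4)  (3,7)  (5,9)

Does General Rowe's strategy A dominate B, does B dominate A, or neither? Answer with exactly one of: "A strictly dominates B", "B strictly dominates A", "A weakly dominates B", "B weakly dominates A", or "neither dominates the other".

A's payoffs vs B's, by General Cole's action — L: 3<7, CL: 5<8, CR: 9>2, R: 6>0.
A does better at CR, R but worse at L, CL; neither strategy dominates the other.

neither dominates the other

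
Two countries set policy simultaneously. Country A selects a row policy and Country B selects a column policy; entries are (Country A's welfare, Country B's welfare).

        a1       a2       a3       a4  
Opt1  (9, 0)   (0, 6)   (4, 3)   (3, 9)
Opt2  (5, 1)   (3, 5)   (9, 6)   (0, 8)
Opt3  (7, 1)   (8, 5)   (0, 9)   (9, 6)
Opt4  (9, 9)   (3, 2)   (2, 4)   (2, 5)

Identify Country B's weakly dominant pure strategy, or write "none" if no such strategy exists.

a1 fails to dominate a2 at Opt1 (0<6).
a2 fails to dominate a1 at Opt4 (2<9).
a3 fails to dominate a1 at Opt4 (4<9).
a4 fails to dominate a1 at Opt4 (5<9).
No single strategy dominates all the others.

none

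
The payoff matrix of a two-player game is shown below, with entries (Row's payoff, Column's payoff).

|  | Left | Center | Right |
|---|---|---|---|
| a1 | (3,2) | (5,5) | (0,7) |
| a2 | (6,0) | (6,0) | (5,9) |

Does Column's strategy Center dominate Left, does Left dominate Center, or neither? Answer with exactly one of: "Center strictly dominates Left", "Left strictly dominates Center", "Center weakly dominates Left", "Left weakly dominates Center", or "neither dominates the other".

Center's payoffs vs Left's, by Row's action — a1: 5>2, a2: 0=0.
Center is at least as good everywhere and strictly better somewhere (tied only at a2), so Center weakly but not strictly dominates Left.

Center weakly dominates Left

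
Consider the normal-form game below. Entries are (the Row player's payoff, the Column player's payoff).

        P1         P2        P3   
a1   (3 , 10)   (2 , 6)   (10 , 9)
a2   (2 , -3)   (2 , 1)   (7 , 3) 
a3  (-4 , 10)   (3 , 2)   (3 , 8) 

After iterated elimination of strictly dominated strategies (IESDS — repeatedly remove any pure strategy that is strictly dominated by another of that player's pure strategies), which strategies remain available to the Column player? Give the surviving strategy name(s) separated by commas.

Column P2 is eliminated: P3 beats it against every remaining row (a1: 9>6, a2: 3>1, a3: 8>2).
Row a2 is eliminated: a1 beats it against every remaining column (P1: 3>2, P3: 10>7).
The Row player's strategy a3 is strictly dominated by a1 (P1: 3>-4, P3: 10>3) and is removed.
The Column player's strategy P3 is strictly dominated by P1 (a1: 10>9) and is removed.
Among the remaining strategies, none is strictly dominated by another pure strategy of the same player, so the elimination stops.
Surviving strategies — the Row player: {a1}; the Column player: {P1}.

P1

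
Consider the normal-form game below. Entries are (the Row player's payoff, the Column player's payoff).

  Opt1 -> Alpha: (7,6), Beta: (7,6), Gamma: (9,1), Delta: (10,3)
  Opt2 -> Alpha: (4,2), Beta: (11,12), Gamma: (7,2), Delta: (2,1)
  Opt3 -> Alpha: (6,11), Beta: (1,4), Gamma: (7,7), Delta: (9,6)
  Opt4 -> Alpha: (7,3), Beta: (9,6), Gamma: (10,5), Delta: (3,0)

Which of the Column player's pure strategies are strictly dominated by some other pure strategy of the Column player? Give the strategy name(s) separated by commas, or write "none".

Delta

Nothing dominates Alpha: Beta at Opt1 (6=6); Gamma at Opt1 (6>1); Delta at Opt1 (6>3).
Beta is not dominated — it holds its own against Alpha at Opt1 (6=6); Gamma at Opt1 (6>1); Delta at Opt1 (6>3).
Gamma is not dominated — it holds its own against Alpha at Opt2 (2=2); Beta at Opt3 (7>4); Delta at Opt2 (2>1).
Delta: dominated, since Alpha does at least as well everywhere (Opt1: 6>3, Opt2: 2>1, Opt3: 11>6, Opt4: 3>0).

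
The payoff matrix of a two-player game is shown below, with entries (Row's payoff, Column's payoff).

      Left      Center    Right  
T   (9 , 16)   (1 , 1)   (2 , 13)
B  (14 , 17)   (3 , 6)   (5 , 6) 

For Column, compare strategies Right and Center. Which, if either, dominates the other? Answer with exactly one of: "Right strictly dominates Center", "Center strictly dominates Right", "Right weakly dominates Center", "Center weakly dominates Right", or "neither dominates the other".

Compare Right to Center across each opponent action: T: 13>1, B: 6=6.
Right is at least as good everywhere and strictly better somewhere (tied only at B), so Right weakly but not strictly dominates Center.

Right weakly dominates Center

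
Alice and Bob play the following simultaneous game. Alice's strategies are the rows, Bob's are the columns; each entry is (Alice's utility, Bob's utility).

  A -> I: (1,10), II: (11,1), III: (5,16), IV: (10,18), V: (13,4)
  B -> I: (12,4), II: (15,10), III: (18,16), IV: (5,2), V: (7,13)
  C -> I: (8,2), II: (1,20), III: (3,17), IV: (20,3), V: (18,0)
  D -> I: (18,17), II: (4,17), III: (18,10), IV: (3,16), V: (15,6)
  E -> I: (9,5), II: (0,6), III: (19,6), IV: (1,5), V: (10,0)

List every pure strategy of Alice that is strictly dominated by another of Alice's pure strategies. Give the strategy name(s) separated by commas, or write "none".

none

Nothing dominates A: B at IV (10>5); C at II (11>1); D at II (11>4); E at II (11>0).
Nothing dominates B: A at I (12>1); C at I (12>8); D at II (15>4); E at I (12>9).
C: no other strategy beats it everywhere (A at I (8>1); B at IV (20>5); D at IV (20>3); E at II (1>0)).
Nothing dominates D: A at I (18>1); B at I (18>12); C at I (18>8); E at I (18>9).
E is not dominated — it holds its own against A at I (9>1); B at III (19>18); C at I (9>8); D at III (19>18).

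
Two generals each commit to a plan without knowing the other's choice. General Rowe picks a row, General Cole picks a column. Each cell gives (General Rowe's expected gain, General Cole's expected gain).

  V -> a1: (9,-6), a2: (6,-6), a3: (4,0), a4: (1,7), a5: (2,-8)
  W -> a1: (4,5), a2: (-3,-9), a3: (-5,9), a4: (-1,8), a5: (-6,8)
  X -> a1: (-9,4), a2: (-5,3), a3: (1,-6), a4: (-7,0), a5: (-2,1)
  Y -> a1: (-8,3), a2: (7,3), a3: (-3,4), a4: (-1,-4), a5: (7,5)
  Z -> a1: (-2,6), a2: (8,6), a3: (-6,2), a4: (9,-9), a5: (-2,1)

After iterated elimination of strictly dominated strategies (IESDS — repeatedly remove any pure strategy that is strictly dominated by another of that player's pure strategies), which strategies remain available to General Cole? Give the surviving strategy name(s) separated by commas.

a1, a2, a3, a4, a5

Row W is eliminated: V beats it against every remaining column (a1: 9>4, a2: 6>-3, a3: 4>-5, a4: 1>-1, a5: 2>-6).
Row X is eliminated: V beats it against every remaining column (a1: 9>-9, a2: 6>-5, a3: 4>1, a4: 1>-7, a5: 2>-2).
Among the remaining strategies, none is strictly dominated by another pure strategy of the same player, so the elimination stops.
Surviving strategies — General Rowe: {V, Y, Z}; General Cole: {a1, a2, a3, a4, a5}.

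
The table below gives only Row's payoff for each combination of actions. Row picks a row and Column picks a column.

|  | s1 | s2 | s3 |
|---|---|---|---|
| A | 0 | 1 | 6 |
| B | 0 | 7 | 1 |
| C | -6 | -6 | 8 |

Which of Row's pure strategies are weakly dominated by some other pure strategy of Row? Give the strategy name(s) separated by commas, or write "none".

none

Nothing dominates A: B at s3 (6>1); C at s1 (0>-6).
B is not dominated — it holds its own against A at s2 (7>1); C at s1 (0>-6).
Nothing dominates C: A at s3 (8>6); B at s3 (8>1).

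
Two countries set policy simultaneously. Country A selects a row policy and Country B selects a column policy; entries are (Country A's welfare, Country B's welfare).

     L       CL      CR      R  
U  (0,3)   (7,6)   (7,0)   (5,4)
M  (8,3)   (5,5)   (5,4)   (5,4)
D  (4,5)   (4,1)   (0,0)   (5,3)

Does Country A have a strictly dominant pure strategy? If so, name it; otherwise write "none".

none

U fails to dominate M at L (0<8).
M fails to dominate U at CL (5<7).
D fails to dominate U at CL (4<7).
No single strategy dominates all the others.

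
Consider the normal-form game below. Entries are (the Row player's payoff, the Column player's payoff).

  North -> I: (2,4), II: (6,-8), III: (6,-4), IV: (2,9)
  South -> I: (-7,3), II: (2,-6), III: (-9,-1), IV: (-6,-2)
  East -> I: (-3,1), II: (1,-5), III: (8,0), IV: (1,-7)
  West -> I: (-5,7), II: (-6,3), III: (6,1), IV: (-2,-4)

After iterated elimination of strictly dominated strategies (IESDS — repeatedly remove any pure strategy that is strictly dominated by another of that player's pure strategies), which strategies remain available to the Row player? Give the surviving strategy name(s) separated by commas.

For the Row player, North strictly dominates South on the remaining columns (I: 2>-7, II: 6>2, III: 6>-9, IV: 2>-6); eliminate South.
For the Row player, East strictly dominates West on the remaining columns (I: -3>-5, II: 1>-6, III: 8>6, IV: 1>-2); eliminate West.
Column II is eliminated: I beats it against every remaining row (North: 4>-8, East: 1>-5).
For the Column player, I strictly dominates III on the remaining rows (North: 4>-4, East: 1>0); eliminate III.
Row East is eliminated: North beats it against every remaining column (I: 2>-3, IV: 2>1).
The Column player's strategy I is strictly dominated by IV (North: 9>4) and is removed.
Among the remaining strategies, none is strictly dominated by another pure strategy of the same player, so the elimination stops.
Surviving strategies — the Row player: {North}; the Column player: {IV}.

North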